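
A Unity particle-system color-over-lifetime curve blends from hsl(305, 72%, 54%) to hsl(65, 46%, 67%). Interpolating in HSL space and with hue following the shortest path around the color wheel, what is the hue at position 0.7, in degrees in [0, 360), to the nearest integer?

29

Hue: 65 − 305 = -240°, but |-240| > 180 so the shorter arc goes the other way: Δh = -240 + 360 = 120°.
H = 305 + 0.7 × (120) = 389 → 389 → 389 mod 360 = 29°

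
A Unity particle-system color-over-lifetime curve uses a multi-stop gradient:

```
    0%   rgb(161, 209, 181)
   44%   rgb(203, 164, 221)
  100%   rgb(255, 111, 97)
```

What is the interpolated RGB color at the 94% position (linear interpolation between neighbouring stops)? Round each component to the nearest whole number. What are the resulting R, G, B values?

94% lies between the 44% and 100% stops, so the local fraction is t = (94 − 44)/(100 − 44) = 50/56 ≈ 0.8929.
R = 203 + 0.8929 × (255 − 203) = 249.431 → 249
G = 164 + 0.8929 × (111 − 164) = 116.676 → 117
B = 221 + 0.8929 × (97 − 221) = 110.28 → 110

(249, 117, 110)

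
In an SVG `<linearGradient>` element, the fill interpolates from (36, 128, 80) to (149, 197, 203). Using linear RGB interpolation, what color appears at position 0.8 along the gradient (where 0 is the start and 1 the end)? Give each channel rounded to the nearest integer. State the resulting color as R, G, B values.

R = 36 + 0.8 × (149 − 36) = 36 + 0.8 × 113 = 126.4 → 126
G = 128 + 0.8 × (197 − 128) = 128 + 0.8 × 69 = 183.2 → 183
B = 80 + 0.8 × (203 − 80) = 80 + 0.8 × 123 = 178.4 → 178

(126, 183, 178)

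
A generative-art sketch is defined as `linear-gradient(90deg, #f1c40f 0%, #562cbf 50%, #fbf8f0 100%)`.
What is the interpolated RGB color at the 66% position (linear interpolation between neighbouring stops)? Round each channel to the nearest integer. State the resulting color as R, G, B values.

66% lies between the 50% and 100% stops, so the local fraction is t = (66 − 50)/(100 − 50) = 16/50 ≈ 0.32.
#562cbf → (86, 44, 191); #fbf8f0 → (251, 248, 240).
R = 86 + 0.32 × (251 − 86) = 138.8 → 139
G = 44 + 0.32 × (248 − 44) = 109.28 → 109
B = 191 + 0.32 × (240 − 191) = 206.68 → 207

(139, 109, 207)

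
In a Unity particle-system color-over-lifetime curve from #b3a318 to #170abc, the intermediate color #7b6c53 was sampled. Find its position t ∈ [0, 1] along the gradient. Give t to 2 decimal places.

Invert the lerp on the B channel (largest span, 164): t = (83 − 24) / (188 − 24) = 59/164 = 0.35976.
Check on R: (123 − 179)/(23 − 179) = 0.359 ✓

0.36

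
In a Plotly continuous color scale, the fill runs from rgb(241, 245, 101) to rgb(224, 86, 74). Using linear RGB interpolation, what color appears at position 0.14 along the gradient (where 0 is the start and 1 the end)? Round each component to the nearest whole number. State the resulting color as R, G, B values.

R = 241 + 0.14 × (224 − 241) = 241 + 0.14 × -17 = 238.62 → 239
G = 245 + 0.14 × (86 − 245) = 245 + 0.14 × -159 = 222.74 → 223
B = 101 + 0.14 × (74 − 101) = 101 + 0.14 × -27 = 97.22 → 97
So the blended color is (239, 223, 97), about #efdf61.

(239, 223, 97)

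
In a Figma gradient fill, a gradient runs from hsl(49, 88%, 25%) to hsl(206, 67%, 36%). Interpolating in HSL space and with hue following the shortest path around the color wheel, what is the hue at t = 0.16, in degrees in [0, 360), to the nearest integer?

74

Hue arc: Δh = 206 − 49 = 157° (|Δh| ≤ 180, already the shorter path).
H = 49 + 0.16 × (157) = 74.12 → 74°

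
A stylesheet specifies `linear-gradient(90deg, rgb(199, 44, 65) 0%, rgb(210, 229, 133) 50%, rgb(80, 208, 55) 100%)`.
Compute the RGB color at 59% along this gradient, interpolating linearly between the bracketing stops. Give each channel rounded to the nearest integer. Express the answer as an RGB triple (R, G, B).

(187, 225, 119)

59% lies between the 50% and 100% stops, so the local fraction is t = (59 − 50)/(100 − 50) = 9/50 ≈ 0.18.
R = 210 + 0.18 × (80 − 210) = 186.6 → 187
G = 229 + 0.18 × (208 − 229) = 225.22 → 225
B = 133 + 0.18 × (55 − 133) = 118.96 → 119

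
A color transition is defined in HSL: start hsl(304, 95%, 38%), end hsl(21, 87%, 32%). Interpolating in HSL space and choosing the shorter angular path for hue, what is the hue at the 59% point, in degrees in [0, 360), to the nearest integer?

Hue: 21 − 304 = -283°, but |-283| > 180 so the shorter arc goes the other way: Δh = -283 + 360 = 77°.
H = 304 + 0.59 × (77) = 349.43 → 349°

349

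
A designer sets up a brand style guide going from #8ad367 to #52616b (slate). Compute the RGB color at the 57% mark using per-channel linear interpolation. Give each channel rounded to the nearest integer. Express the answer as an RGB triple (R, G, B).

(106, 146, 105)

#8ad367 → (138, 211, 103); #52616b → (82, 97, 107).
57% corresponds to t = 0.57.
R = 138 + 0.57 × (82 − 138) = 138 + 0.57 × -56 = 106.08 → 106
G = 211 + 0.57 × (97 − 211) = 211 + 0.57 × -114 = 146.02 → 146
B = 103 + 0.57 × (107 − 103) = 103 + 0.57 × 4 = 105.28 → 105
So the blended color is (106, 146, 105), about #6a9269.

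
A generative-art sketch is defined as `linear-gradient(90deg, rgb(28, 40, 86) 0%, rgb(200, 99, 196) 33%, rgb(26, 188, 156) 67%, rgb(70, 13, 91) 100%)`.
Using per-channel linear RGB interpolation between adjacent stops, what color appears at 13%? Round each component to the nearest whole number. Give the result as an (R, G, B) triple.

13% lies between the 0% and 33% stops, so the local fraction is t = (13 − 0)/(33 − 0) = 13/33 ≈ 0.3939.
R = 28 + 0.3939 × (200 − 28) = 95.751 → 96
G = 40 + 0.3939 × (99 − 40) = 63.24 → 63
B = 86 + 0.3939 × (196 − 86) = 129.329 → 129

(96, 63, 129)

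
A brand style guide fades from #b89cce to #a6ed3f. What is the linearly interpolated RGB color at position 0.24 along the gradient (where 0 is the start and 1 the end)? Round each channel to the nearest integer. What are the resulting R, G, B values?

(180, 175, 172)

#b89cce → (184, 156, 206); #a6ed3f → (166, 237, 63).
R = 184 + 0.24 × (166 − 184) = 184 + 0.24 × -18 = 179.68 → 180
G = 156 + 0.24 × (237 − 156) = 156 + 0.24 × 81 = 175.44 → 175
B = 206 + 0.24 × (63 − 206) = 206 + 0.24 × -143 = 171.68 → 172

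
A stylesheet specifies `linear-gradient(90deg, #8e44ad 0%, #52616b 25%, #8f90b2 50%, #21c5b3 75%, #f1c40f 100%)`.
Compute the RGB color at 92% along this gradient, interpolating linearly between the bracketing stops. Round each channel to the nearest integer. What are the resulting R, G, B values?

92% lies between the 75% and 100% stops, so the local fraction is t = (92 − 75)/(100 − 75) = 17/25 ≈ 0.68.
#21c5b3 → (33, 197, 179); #f1c40f → (241, 196, 15).
R = 33 + 0.68 × (241 − 33) = 174.44 → 174
G = 197 + 0.68 × (196 − 197) = 196.32 → 196
B = 179 + 0.68 × (15 − 179) = 67.48 → 67

(174, 196, 67)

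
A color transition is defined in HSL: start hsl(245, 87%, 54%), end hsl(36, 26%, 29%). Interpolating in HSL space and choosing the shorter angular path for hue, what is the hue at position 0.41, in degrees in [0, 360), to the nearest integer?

307

Hue: 36 − 245 = -209°, but |-209| > 180 so the shorter arc goes the other way: Δh = -209 + 360 = 151°.
H = 245 + 0.41 × (151) = 306.91 → 307°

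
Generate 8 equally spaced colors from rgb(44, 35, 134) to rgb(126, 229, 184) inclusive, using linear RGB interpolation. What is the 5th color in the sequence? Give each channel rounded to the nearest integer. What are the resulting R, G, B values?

(91, 146, 163)

With 8 swatches and endpoints inclusive, swatch 5 sits at t = (5 − 1)/(8 − 1) = 4/7 ≈ 0.5714.
R = 44 + 0.5714 × (126 − 44) = 90.855 → 91
G = 35 + 0.5714 × (229 − 35) = 145.852 → 146
B = 134 + 0.5714 × (184 − 134) = 162.57 → 163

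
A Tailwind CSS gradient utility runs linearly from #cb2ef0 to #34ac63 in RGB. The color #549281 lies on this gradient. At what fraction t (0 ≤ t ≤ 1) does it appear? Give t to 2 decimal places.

0.79

Invert the lerp on the R channel (largest span, 151): t = (84 − 203) / (52 − 203) = -119/-151 = 0.78808.
Check on G: (146 − 46)/(172 − 46) = 0.7937 ✓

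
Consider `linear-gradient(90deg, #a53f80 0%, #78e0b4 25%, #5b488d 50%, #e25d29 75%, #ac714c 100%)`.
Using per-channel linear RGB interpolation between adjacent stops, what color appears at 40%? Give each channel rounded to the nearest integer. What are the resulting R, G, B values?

(103, 133, 157)

40% lies between the 25% and 50% stops, so the local fraction is t = (40 − 25)/(50 − 25) = 15/25 ≈ 0.6.
#78e0b4 → (120, 224, 180); #5b488d → (91, 72, 141).
R = 120 + 0.6 × (91 − 120) = 102.6 → 103
G = 224 + 0.6 × (72 − 224) = 132.8 → 133
B = 180 + 0.6 × (141 − 180) = 156.6 → 157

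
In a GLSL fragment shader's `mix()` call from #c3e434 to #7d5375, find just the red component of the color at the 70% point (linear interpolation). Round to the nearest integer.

R₁ = 195 (from #c3e434), R₂ = 125 (from #7d5375).
R = 195 + 0.7 × (125 − 195) = 146 → 146

146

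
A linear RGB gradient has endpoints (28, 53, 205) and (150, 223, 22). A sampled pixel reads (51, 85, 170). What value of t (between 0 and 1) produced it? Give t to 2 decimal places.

Invert the lerp on the B channel (largest span, 183): t = (170 − 205) / (22 − 205) = -35/-183 = 0.19126.
Check on R: (51 − 28)/(150 − 28) = 0.1885 ✓

0.19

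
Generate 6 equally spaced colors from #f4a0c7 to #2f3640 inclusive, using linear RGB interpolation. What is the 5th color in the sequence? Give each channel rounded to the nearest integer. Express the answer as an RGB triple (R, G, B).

With 6 swatches and endpoints inclusive, swatch 5 sits at t = (5 − 1)/(6 − 1) = 4/5 ≈ 0.8.
#f4a0c7 → (244, 160, 199); #2f3640 → (47, 54, 64).
R = 244 + 0.8 × (47 − 244) = 86.4 → 86
G = 160 + 0.8 × (54 − 160) = 75.2 → 75
B = 199 + 0.8 × (64 − 199) = 91 → 91

(86, 75, 91)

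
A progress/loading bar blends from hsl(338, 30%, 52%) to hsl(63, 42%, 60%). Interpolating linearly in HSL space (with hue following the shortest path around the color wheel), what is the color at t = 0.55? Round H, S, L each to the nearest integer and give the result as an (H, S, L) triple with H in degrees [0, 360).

(25, 37, 56)

Hue: 63 − 338 = -275°, but |-275| > 180 so the shorter arc goes the other way: Δh = -275 + 360 = 85°.
H = 338 + 0.55 × (85) = 384.75 → 385 → 385 mod 360 = 25°
S = 30 + 0.55 × (42 − 30) = 36.6 → 37%
L = 52 + 0.55 × (60 − 52) = 56.4 → 56%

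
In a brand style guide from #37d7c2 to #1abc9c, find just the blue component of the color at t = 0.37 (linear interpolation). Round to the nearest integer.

180

B₁ = 194 (from #37d7c2), B₂ = 156 (from #1abc9c).
B = 194 + 0.37 × (156 − 194) = 179.94 → 180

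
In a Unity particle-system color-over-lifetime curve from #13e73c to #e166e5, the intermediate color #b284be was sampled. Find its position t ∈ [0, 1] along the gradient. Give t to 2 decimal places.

0.77

Invert the lerp on the R channel (largest span, 206): t = (178 − 19) / (225 − 19) = 159/206 = 0.77184.
Check on G: (132 − 231)/(102 − 231) = 0.7674 ✓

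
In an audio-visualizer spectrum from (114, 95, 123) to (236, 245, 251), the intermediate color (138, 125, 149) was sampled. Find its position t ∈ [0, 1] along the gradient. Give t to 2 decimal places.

Invert the lerp on the G channel (largest span, 150): t = (125 − 95) / (245 − 95) = 30/150 = 0.2.
Check on R: (138 − 114)/(236 − 114) = 0.1967 ✓

0.20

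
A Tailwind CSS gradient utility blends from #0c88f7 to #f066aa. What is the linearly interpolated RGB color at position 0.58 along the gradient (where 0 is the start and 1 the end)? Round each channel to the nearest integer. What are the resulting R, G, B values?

#0c88f7 → (12, 136, 247); #f066aa → (240, 102, 170).
R = 12 + 0.58 × (240 − 12) = 12 + 0.58 × 228 = 144.24 → 144
G = 136 + 0.58 × (102 − 136) = 136 + 0.58 × -34 = 116.28 → 116
B = 247 + 0.58 × (170 − 247) = 247 + 0.58 × -77 = 202.34 → 202
So the blended color is (144, 116, 202), about #9074ca.

(144, 116, 202)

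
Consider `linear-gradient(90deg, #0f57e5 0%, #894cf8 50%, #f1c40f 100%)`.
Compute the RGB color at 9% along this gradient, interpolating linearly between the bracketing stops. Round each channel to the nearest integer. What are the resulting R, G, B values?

(37, 85, 232)

9% lies between the 0% and 50% stops, so the local fraction is t = (9 − 0)/(50 − 0) = 9/50 ≈ 0.18.
#0f57e5 → (15, 87, 229); #894cf8 → (137, 76, 248).
R = 15 + 0.18 × (137 − 15) = 36.96 → 37
G = 87 + 0.18 × (76 − 87) = 85.02 → 85
B = 229 + 0.18 × (248 − 229) = 232.42 → 232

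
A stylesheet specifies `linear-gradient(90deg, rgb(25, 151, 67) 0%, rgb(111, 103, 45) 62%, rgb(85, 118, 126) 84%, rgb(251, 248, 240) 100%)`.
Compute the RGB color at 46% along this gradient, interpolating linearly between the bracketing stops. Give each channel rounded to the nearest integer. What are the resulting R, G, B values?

46% lies between the 0% and 62% stops, so the local fraction is t = (46 − 0)/(62 − 0) = 46/62 ≈ 0.7419.
R = 25 + 0.7419 × (111 − 25) = 88.803 → 89
G = 151 + 0.7419 × (103 − 151) = 115.389 → 115
B = 67 + 0.7419 × (45 − 67) = 50.678 → 51

(89, 115, 51)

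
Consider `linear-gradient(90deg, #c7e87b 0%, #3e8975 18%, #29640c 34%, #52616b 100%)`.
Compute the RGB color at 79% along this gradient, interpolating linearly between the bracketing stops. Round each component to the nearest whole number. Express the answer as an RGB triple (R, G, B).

79% lies between the 34% and 100% stops, so the local fraction is t = (79 − 34)/(100 − 34) = 45/66 ≈ 0.6818.
#29640c → (41, 100, 12); #52616b → (82, 97, 107).
R = 41 + 0.6818 × (82 − 41) = 68.954 → 69
G = 100 + 0.6818 × (97 − 100) = 97.955 → 98
B = 12 + 0.6818 × (107 − 12) = 76.771 → 77

(69, 98, 77)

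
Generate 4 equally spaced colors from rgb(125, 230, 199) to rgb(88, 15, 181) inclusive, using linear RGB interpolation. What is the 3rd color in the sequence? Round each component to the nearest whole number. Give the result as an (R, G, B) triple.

With 4 swatches and endpoints inclusive, swatch 3 sits at t = (3 − 1)/(4 − 1) = 2/3 ≈ 0.6667.
R = 125 + 0.6667 × (88 − 125) = 100.332 → 100
G = 230 + 0.6667 × (15 − 230) = 86.66 → 87
B = 199 + 0.6667 × (181 − 199) = 186.999 → 187

(100, 87, 187)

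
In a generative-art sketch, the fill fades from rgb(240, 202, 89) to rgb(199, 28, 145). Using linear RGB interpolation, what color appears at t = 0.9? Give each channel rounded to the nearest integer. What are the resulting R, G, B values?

(203, 45, 139)

R = 240 + 0.9 × (199 − 240) = 240 + 0.9 × -41 = 203.1 → 203
G = 202 + 0.9 × (28 − 202) = 202 + 0.9 × -174 = 45.4 → 45
B = 89 + 0.9 × (145 − 89) = 89 + 0.9 × 56 = 139.4 → 139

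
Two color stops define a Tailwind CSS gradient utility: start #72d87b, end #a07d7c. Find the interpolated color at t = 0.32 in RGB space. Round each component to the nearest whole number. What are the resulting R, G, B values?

(129, 187, 123)

#72d87b → (114, 216, 123); #a07d7c → (160, 125, 124).
R = 114 + 0.32 × (160 − 114) = 114 + 0.32 × 46 = 128.72 → 129
G = 216 + 0.32 × (125 − 216) = 216 + 0.32 × -91 = 186.88 → 187
B = 123 + 0.32 × (124 − 123) = 123 + 0.32 × 1 = 123.32 → 123
So the blended color is (129, 187, 123), about #81bb7b.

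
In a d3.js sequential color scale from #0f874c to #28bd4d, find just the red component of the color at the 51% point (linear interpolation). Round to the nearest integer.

R₁ = 15 (from #0f874c), R₂ = 40 (from #28bd4d).
R = 15 + 0.51 × (40 − 15) = 27.75 → 28

28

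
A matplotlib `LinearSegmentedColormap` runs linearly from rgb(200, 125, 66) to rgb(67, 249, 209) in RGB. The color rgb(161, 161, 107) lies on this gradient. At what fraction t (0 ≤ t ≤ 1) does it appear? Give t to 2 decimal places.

0.29

Invert the lerp on the B channel (largest span, 143): t = (107 − 66) / (209 − 66) = 41/143 = 0.28671.
Check on R: (161 − 200)/(67 − 200) = 0.2932 ✓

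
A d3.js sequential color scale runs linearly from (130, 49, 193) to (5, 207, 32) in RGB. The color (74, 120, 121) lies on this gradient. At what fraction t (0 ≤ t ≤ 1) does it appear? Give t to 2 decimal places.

Invert the lerp on the B channel (largest span, 161): t = (121 − 193) / (32 − 193) = -72/-161 = 0.4472.
Check on R: (74 − 130)/(5 − 130) = 0.448 ✓

0.45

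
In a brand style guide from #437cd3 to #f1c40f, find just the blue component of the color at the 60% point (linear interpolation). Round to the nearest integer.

93

B₁ = 211 (from #437cd3), B₂ = 15 (from #f1c40f).
B = 211 + 0.6 × (15 − 211) = 93.4 → 93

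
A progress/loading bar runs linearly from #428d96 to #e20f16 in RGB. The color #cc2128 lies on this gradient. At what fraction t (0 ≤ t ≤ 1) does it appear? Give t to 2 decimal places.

0.86

Invert the lerp on the R channel (largest span, 160): t = (204 − 66) / (226 − 66) = 138/160 = 0.8625.
Check on G: (33 − 141)/(15 − 141) = 0.8571 ✓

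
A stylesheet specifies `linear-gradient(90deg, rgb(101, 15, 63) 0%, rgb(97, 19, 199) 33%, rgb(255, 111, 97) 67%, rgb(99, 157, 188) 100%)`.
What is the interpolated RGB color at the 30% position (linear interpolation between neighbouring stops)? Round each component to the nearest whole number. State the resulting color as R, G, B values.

30% lies between the 0% and 33% stops, so the local fraction is t = (30 − 0)/(33 − 0) = 30/33 ≈ 0.9091.
R = 101 + 0.9091 × (97 − 101) = 97.364 → 97
G = 15 + 0.9091 × (19 − 15) = 18.636 → 19
B = 63 + 0.9091 × (199 − 63) = 186.638 → 187

(97, 19, 187)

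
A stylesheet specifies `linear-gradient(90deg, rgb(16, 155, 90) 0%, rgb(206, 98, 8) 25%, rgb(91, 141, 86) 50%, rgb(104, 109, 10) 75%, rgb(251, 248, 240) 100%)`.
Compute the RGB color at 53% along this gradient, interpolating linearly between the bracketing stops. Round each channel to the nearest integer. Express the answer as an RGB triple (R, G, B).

(93, 137, 77)

53% lies between the 50% and 75% stops, so the local fraction is t = (53 − 50)/(75 − 50) = 3/25 ≈ 0.12.
R = 91 + 0.12 × (104 − 91) = 92.56 → 93
G = 141 + 0.12 × (109 − 141) = 137.16 → 137
B = 86 + 0.12 × (10 − 86) = 76.88 → 77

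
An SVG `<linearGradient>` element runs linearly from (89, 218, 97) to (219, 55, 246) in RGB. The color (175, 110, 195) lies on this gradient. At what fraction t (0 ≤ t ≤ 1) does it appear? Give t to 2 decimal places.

Invert the lerp on the G channel (largest span, 163): t = (110 − 218) / (55 − 218) = -108/-163 = 0.66258.
Check on R: (175 − 89)/(219 − 89) = 0.6615 ✓

0.66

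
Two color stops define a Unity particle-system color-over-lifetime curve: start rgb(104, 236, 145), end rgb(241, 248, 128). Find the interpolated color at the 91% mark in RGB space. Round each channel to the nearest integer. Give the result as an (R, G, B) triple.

(229, 247, 130)

91% corresponds to t = 0.91.
R = 104 + 0.91 × (241 − 104) = 104 + 0.91 × 137 = 228.67 → 229
G = 236 + 0.91 × (248 − 236) = 236 + 0.91 × 12 = 246.92 → 247
B = 145 + 0.91 × (128 − 145) = 145 + 0.91 × -17 = 129.53 → 130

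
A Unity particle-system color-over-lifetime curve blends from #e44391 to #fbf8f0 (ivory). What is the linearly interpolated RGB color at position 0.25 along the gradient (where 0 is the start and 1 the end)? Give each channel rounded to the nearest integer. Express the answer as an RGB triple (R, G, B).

(234, 112, 169)

#e44391 → (228, 67, 145); #fbf8f0 → (251, 248, 240).
R = 228 + 0.25 × (251 − 228) = 228 + 0.25 × 23 = 233.75 → 234
G = 67 + 0.25 × (248 − 67) = 67 + 0.25 × 181 = 112.25 → 112
B = 145 + 0.25 × (240 − 145) = 145 + 0.25 × 95 = 168.75 → 169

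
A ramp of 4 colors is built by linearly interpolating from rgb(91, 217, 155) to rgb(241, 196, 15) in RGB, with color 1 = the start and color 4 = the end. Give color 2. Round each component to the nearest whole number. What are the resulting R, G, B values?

With 4 swatches and endpoints inclusive, swatch 2 sits at t = (2 − 1)/(4 − 1) = 1/3 ≈ 0.3333.
R = 91 + 0.3333 × (241 − 91) = 140.995 → 141
G = 217 + 0.3333 × (196 − 217) = 210.001 → 210
B = 155 + 0.3333 × (15 − 155) = 108.338 → 108

(141, 210, 108)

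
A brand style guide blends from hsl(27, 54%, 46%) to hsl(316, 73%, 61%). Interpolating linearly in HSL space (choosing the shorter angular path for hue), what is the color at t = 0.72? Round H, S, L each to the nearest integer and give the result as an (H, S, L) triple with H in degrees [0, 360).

(336, 68, 57)

Hue: 316 − 27 = 289°, but |289| > 180 so the shorter arc goes the other way: Δh = 289 − 360 = -71°.
H = 27 + 0.72 × (-71) = -24.12 → -24 → -24 mod 360 = 336°
S = 54 + 0.72 × (73 − 54) = 67.68 → 68%
L = 46 + 0.72 × (61 − 46) = 56.8 → 57%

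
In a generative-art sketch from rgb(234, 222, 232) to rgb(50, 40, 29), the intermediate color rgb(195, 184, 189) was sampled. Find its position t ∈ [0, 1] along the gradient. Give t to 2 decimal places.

Invert the lerp on the B channel (largest span, 203): t = (189 − 232) / (29 − 232) = -43/-203 = 0.21182.
Check on R: (195 − 234)/(50 − 234) = 0.212 ✓

0.21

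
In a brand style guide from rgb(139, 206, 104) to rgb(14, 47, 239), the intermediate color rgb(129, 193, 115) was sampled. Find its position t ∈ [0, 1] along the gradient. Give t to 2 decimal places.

0.08

Invert the lerp on the G channel (largest span, 159): t = (193 − 206) / (47 − 206) = -13/-159 = 0.081761.
Check on R: (129 − 139)/(14 − 139) = 0.08 ✓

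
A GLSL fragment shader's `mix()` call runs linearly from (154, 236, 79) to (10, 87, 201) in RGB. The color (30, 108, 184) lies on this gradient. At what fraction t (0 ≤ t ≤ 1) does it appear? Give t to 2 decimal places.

0.86

Invert the lerp on the G channel (largest span, 149): t = (108 − 236) / (87 − 236) = -128/-149 = 0.85906.
Check on R: (30 − 154)/(10 − 154) = 0.8611 ✓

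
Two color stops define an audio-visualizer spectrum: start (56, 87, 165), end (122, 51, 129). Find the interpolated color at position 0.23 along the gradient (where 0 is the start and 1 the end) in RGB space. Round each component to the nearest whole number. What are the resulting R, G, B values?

(71, 79, 157)

R = 56 + 0.23 × (122 − 56) = 56 + 0.23 × 66 = 71.18 → 71
G = 87 + 0.23 × (51 − 87) = 87 + 0.23 × -36 = 78.72 → 79
B = 165 + 0.23 × (129 − 165) = 165 + 0.23 × -36 = 156.72 → 157
So the blended color is (71, 79, 157), about #474f9d.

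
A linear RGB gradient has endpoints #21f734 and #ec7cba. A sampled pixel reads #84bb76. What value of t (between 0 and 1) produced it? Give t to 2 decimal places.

Invert the lerp on the R channel (largest span, 203): t = (132 − 33) / (236 − 33) = 99/203 = 0.48768.
Check on G: (187 − 247)/(124 − 247) = 0.4878 ✓

0.49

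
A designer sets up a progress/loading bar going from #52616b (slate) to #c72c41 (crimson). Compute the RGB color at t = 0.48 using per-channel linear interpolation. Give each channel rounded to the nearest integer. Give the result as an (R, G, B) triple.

(138, 72, 87)

#52616b → (82, 97, 107); #c72c41 → (199, 44, 65).
R = 82 + 0.48 × (199 − 82) = 82 + 0.48 × 117 = 138.16 → 138
G = 97 + 0.48 × (44 − 97) = 97 + 0.48 × -53 = 71.56 → 72
B = 107 + 0.48 × (65 − 107) = 107 + 0.48 × -42 = 86.84 → 87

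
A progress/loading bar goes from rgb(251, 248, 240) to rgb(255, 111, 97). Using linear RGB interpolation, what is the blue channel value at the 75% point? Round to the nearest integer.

B = 240 + 0.75 × (97 − 240) = 132.75 → 133

133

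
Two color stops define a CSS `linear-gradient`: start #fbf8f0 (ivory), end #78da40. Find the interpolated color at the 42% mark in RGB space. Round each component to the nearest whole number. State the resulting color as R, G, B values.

(196, 235, 166)

#fbf8f0 → (251, 248, 240); #78da40 → (120, 218, 64).
42% corresponds to t = 0.42.
R = 251 + 0.42 × (120 − 251) = 251 + 0.42 × -131 = 195.98 → 196
G = 248 + 0.42 × (218 − 248) = 248 + 0.42 × -30 = 235.4 → 235
B = 240 + 0.42 × (64 − 240) = 240 + 0.42 × -176 = 166.08 → 166
So the blended color is (196, 235, 166), about #c4eba6.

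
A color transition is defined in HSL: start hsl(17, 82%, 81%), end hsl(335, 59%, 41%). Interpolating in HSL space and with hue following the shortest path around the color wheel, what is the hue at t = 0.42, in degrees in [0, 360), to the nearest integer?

359

Hue: 335 − 17 = 318°, but |318| > 180 so the shorter arc goes the other way: Δh = 318 − 360 = -42°.
H = 17 + 0.42 × (-42) = -0.64 → -1 → -1 mod 360 = 359°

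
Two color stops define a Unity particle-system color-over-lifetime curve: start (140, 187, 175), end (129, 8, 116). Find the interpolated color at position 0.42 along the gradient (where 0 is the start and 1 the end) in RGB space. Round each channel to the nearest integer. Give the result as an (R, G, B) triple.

(135, 112, 150)

R = 140 + 0.42 × (129 − 140) = 140 + 0.42 × -11 = 135.38 → 135
G = 187 + 0.42 × (8 − 187) = 187 + 0.42 × -179 = 111.82 → 112
B = 175 + 0.42 × (116 − 175) = 175 + 0.42 × -59 = 150.22 → 150
So the blended color is (135, 112, 150), about #877096.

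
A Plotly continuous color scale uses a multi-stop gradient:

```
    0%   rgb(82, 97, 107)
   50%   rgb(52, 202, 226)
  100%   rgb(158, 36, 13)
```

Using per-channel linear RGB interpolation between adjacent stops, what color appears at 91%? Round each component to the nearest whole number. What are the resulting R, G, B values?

(139, 66, 51)

91% lies between the 50% and 100% stops, so the local fraction is t = (91 − 50)/(100 − 50) = 41/50 ≈ 0.82.
R = 52 + 0.82 × (158 − 52) = 138.92 → 139
G = 202 + 0.82 × (36 − 202) = 65.88 → 66
B = 226 + 0.82 × (13 − 226) = 51.34 → 51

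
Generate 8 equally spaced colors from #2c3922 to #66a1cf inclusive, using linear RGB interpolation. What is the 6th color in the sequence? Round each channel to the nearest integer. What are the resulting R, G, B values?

With 8 swatches and endpoints inclusive, swatch 6 sits at t = (6 − 1)/(8 − 1) = 5/7 ≈ 0.7143.
#2c3922 → (44, 57, 34); #66a1cf → (102, 161, 207).
R = 44 + 0.7143 × (102 − 44) = 85.429 → 85
G = 57 + 0.7143 × (161 − 57) = 131.287 → 131
B = 34 + 0.7143 × (207 − 34) = 157.574 → 158

(85, 131, 158)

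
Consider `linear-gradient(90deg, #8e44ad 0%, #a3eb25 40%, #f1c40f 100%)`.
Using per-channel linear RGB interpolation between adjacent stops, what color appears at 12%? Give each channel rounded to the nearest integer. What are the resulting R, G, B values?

(148, 118, 132)

12% lies between the 0% and 40% stops, so the local fraction is t = (12 − 0)/(40 − 0) = 12/40 ≈ 0.3.
#8e44ad → (142, 68, 173); #a3eb25 → (163, 235, 37).
R = 142 + 0.3 × (163 − 142) = 148.3 → 148
G = 68 + 0.3 × (235 − 68) = 118.1 → 118
B = 173 + 0.3 × (37 − 173) = 132.2 → 132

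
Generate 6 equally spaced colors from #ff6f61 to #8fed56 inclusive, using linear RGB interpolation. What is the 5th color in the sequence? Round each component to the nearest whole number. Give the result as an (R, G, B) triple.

With 6 swatches and endpoints inclusive, swatch 5 sits at t = (5 − 1)/(6 − 1) = 4/5 ≈ 0.8.
#ff6f61 → (255, 111, 97); #8fed56 → (143, 237, 86).
R = 255 + 0.8 × (143 − 255) = 165.4 → 165
G = 111 + 0.8 × (237 − 111) = 211.8 → 212
B = 97 + 0.8 × (86 − 97) = 88.2 → 88

(165, 212, 88)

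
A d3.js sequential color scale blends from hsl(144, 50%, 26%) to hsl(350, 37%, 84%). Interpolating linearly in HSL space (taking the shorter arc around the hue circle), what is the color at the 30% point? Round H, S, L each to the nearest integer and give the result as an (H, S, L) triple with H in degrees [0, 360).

(98, 46, 43)

Hue: 350 − 144 = 206°, but |206| > 180 so the shorter arc goes the other way: Δh = 206 − 360 = -154°.
H = 144 + 0.3 × (-154) = 97.8 → 98°
S = 50 + 0.3 × (37 − 50) = 46.1 → 46%
L = 26 + 0.3 × (84 − 26) = 43.4 → 43%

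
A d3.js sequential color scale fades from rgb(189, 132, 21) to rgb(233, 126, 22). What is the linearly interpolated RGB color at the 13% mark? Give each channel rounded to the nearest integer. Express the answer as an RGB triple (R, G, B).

(195, 131, 21)

13% corresponds to t = 0.13.
R = 189 + 0.13 × (233 − 189) = 189 + 0.13 × 44 = 194.72 → 195
G = 132 + 0.13 × (126 − 132) = 132 + 0.13 × -6 = 131.22 → 131
B = 21 + 0.13 × (22 − 21) = 21 + 0.13 × 1 = 21.13 → 21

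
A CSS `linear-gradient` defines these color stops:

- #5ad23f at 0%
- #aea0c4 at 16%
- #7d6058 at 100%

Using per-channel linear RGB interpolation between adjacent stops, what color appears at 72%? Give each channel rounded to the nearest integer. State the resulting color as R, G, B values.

(141, 117, 124)

72% lies between the 16% and 100% stops, so the local fraction is t = (72 − 16)/(100 − 16) = 56/84 ≈ 0.6667.
#aea0c4 → (174, 160, 196); #7d6058 → (125, 96, 88).
R = 174 + 0.6667 × (125 − 174) = 141.332 → 141
G = 160 + 0.6667 × (96 − 160) = 117.331 → 117
B = 196 + 0.6667 × (88 − 196) = 123.996 → 124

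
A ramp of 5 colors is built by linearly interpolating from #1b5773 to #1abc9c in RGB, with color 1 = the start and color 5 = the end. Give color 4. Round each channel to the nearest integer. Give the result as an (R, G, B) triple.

(26, 163, 146)

With 5 swatches and endpoints inclusive, swatch 4 sits at t = (4 − 1)/(5 − 1) = 3/4 ≈ 0.75.
#1b5773 → (27, 87, 115); #1abc9c → (26, 188, 156).
R = 27 + 0.75 × (26 − 27) = 26.25 → 26
G = 87 + 0.75 × (188 − 87) = 162.75 → 163
B = 115 + 0.75 × (156 − 115) = 145.75 → 146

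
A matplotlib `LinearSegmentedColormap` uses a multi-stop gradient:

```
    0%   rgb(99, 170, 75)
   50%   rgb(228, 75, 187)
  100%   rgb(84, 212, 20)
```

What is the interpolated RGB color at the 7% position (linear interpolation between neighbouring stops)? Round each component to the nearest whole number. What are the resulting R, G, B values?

(117, 157, 91)

7% lies between the 0% and 50% stops, so the local fraction is t = (7 − 0)/(50 − 0) = 7/50 ≈ 0.14.
R = 99 + 0.14 × (228 − 99) = 117.06 → 117
G = 170 + 0.14 × (75 − 170) = 156.7 → 157
B = 75 + 0.14 × (187 − 75) = 90.68 → 91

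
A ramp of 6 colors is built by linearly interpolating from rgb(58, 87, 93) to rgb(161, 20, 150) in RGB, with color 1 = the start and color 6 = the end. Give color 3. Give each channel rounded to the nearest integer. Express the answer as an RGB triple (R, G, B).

With 6 swatches and endpoints inclusive, swatch 3 sits at t = (3 − 1)/(6 − 1) = 2/5 ≈ 0.4.
R = 58 + 0.4 × (161 − 58) = 99.2 → 99
G = 87 + 0.4 × (20 − 87) = 60.2 → 60
B = 93 + 0.4 × (150 − 93) = 115.8 → 116

(99, 60, 116)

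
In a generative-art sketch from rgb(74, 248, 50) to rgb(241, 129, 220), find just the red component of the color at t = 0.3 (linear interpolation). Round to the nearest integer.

124

R = 74 + 0.3 × (241 − 74) = 124.1 → 124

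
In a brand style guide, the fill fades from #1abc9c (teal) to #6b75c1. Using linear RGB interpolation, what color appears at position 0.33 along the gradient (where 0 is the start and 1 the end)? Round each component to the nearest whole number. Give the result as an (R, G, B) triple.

#1abc9c → (26, 188, 156); #6b75c1 → (107, 117, 193).
R = 26 + 0.33 × (107 − 26) = 26 + 0.33 × 81 = 52.73 → 53
G = 188 + 0.33 × (117 − 188) = 188 + 0.33 × -71 = 164.57 → 165
B = 156 + 0.33 × (193 − 156) = 156 + 0.33 × 37 = 168.21 → 168
So the blended color is (53, 165, 168), about #35a5a8.

(53, 165, 168)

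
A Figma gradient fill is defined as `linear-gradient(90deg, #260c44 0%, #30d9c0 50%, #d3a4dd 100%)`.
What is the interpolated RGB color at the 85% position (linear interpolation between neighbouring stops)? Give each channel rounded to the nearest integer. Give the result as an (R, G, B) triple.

(162, 180, 212)

85% lies between the 50% and 100% stops, so the local fraction is t = (85 − 50)/(100 − 50) = 35/50 ≈ 0.7.
#30d9c0 → (48, 217, 192); #d3a4dd → (211, 164, 221).
R = 48 + 0.7 × (211 − 48) = 162.1 → 162
G = 217 + 0.7 × (164 − 217) = 179.9 → 180
B = 192 + 0.7 × (221 − 192) = 212.3 → 212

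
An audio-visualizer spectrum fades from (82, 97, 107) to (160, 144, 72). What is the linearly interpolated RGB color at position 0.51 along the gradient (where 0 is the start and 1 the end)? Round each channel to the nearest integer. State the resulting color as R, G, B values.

R = 82 + 0.51 × (160 − 82) = 82 + 0.51 × 78 = 121.78 → 122
G = 97 + 0.51 × (144 − 97) = 97 + 0.51 × 47 = 120.97 → 121
B = 107 + 0.51 × (72 − 107) = 107 + 0.51 × -35 = 89.15 → 89
So the blended color is (122, 121, 89), about #7a7959.

(122, 121, 89)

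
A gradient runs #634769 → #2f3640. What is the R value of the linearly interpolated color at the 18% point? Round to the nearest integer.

R₁ = 99 (from #634769), R₂ = 47 (from #2f3640).
R = 99 + 0.18 × (47 − 99) = 89.64 → 90

90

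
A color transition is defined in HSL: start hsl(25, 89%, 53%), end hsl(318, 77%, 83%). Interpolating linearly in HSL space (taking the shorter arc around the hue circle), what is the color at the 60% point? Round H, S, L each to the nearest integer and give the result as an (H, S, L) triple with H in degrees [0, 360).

Hue: 318 − 25 = 293°, but |293| > 180 so the shorter arc goes the other way: Δh = 293 − 360 = -67°.
H = 25 + 0.6 × (-67) = -15.2 → -15 → -15 mod 360 = 345°
S = 89 + 0.6 × (77 − 89) = 81.8 → 82%
L = 53 + 0.6 × (83 − 53) = 71 → 71%

(345, 82, 71)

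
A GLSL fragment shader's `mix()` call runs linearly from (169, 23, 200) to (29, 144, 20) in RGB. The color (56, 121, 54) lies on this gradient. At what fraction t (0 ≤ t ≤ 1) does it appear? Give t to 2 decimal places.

0.81

Invert the lerp on the B channel (largest span, 180): t = (54 − 200) / (20 − 200) = -146/-180 = 0.81111.
Check on R: (56 − 169)/(29 − 169) = 0.8071 ✓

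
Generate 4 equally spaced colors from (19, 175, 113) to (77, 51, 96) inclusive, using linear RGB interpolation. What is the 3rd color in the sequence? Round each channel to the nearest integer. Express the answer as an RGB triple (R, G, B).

(58, 92, 102)

With 4 swatches and endpoints inclusive, swatch 3 sits at t = (3 − 1)/(4 − 1) = 2/3 ≈ 0.6667.
R = 19 + 0.6667 × (77 − 19) = 57.669 → 58
G = 175 + 0.6667 × (51 − 175) = 92.329 → 92
B = 113 + 0.6667 × (96 − 113) = 101.666 → 102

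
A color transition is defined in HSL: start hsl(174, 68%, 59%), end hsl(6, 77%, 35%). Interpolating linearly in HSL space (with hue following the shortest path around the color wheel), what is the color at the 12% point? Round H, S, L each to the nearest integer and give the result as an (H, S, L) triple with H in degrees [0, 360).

Hue arc: Δh = 6 − 174 = -168° (|Δh| ≤ 180, already the shorter path).
H = 174 + 0.12 × (-168) = 153.84 → 154°
S = 68 + 0.12 × (77 − 68) = 69.08 → 69%
L = 59 + 0.12 × (35 − 59) = 56.12 → 56%

(154, 69, 56)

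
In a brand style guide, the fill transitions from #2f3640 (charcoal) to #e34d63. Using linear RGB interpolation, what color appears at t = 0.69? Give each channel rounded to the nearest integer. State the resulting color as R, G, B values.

#2f3640 → (47, 54, 64); #e34d63 → (227, 77, 99).
R = 47 + 0.69 × (227 − 47) = 47 + 0.69 × 180 = 171.2 → 171
G = 54 + 0.69 × (77 − 54) = 54 + 0.69 × 23 = 69.87 → 70
B = 64 + 0.69 × (99 − 64) = 64 + 0.69 × 35 = 88.15 → 88

(171, 70, 88)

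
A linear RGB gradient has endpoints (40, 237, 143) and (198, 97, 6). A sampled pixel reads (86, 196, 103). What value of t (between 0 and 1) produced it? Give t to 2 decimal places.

Invert the lerp on the R channel (largest span, 158): t = (86 − 40) / (198 − 40) = 46/158 = 0.29114.
Check on G: (196 − 237)/(97 − 237) = 0.2929 ✓

0.29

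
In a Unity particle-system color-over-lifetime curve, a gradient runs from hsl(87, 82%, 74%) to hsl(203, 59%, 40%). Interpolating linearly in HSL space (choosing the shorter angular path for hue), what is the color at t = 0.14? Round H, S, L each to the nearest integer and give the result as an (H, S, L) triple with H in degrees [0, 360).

Hue arc: Δh = 203 − 87 = 116° (|Δh| ≤ 180, already the shorter path).
H = 87 + 0.14 × (116) = 103.24 → 103°
S = 82 + 0.14 × (59 − 82) = 78.78 → 79%
L = 74 + 0.14 × (40 − 74) = 69.24 → 69%

(103, 79, 69)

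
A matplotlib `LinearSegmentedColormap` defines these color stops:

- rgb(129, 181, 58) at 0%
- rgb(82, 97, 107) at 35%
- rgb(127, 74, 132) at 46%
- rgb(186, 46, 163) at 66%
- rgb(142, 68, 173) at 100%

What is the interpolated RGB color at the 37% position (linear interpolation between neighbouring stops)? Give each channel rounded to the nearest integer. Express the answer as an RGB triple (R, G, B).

37% lies between the 35% and 46% stops, so the local fraction is t = (37 − 35)/(46 − 35) = 2/11 ≈ 0.1818.
R = 82 + 0.1818 × (127 − 82) = 90.181 → 90
G = 97 + 0.1818 × (74 − 97) = 92.819 → 93
B = 107 + 0.1818 × (132 − 107) = 111.545 → 112

(90, 93, 112)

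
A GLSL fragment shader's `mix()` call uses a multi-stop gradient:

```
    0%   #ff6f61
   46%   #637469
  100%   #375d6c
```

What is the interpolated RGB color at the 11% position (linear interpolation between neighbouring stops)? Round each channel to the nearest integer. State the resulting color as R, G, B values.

(218, 112, 99)

11% lies between the 0% and 46% stops, so the local fraction is t = (11 − 0)/(46 − 0) = 11/46 ≈ 0.2391.
#ff6f61 → (255, 111, 97); #637469 → (99, 116, 105).
R = 255 + 0.2391 × (99 − 255) = 217.7 → 218
G = 111 + 0.2391 × (116 − 111) = 112.195 → 112
B = 97 + 0.2391 × (105 − 97) = 98.913 → 99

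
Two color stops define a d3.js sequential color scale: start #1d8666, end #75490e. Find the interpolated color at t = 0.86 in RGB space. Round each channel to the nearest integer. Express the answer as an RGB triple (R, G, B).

#1d8666 → (29, 134, 102); #75490e → (117, 73, 14).
R = 29 + 0.86 × (117 − 29) = 29 + 0.86 × 88 = 104.68 → 105
G = 134 + 0.86 × (73 − 134) = 134 + 0.86 × -61 = 81.54 → 82
B = 102 + 0.86 × (14 − 102) = 102 + 0.86 × -88 = 26.32 → 26
So the blended color is (105, 82, 26), about #69521a.

(105, 82, 26)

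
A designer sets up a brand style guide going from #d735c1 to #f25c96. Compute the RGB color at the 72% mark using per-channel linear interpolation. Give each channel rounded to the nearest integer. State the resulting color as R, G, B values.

(234, 81, 162)

#d735c1 → (215, 53, 193); #f25c96 → (242, 92, 150).
72% corresponds to t = 0.72.
R = 215 + 0.72 × (242 − 215) = 215 + 0.72 × 27 = 234.44 → 234
G = 53 + 0.72 × (92 − 53) = 53 + 0.72 × 39 = 81.08 → 81
B = 193 + 0.72 × (150 − 193) = 193 + 0.72 × -43 = 162.04 → 162
So the blended color is (234, 81, 162), about #ea51a2.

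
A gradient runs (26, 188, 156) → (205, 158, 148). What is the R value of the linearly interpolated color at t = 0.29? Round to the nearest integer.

78

R = 26 + 0.29 × (205 − 26) = 77.91 → 78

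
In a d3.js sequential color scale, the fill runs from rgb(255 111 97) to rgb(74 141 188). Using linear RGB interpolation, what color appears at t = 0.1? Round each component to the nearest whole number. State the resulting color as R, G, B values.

R = 255 + 0.1 × (74 − 255) = 255 + 0.1 × -181 = 236.9 → 237
G = 111 + 0.1 × (141 − 111) = 111 + 0.1 × 30 = 114 → 114
B = 97 + 0.1 × (188 − 97) = 97 + 0.1 × 91 = 106.1 → 106

(237, 114, 106)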